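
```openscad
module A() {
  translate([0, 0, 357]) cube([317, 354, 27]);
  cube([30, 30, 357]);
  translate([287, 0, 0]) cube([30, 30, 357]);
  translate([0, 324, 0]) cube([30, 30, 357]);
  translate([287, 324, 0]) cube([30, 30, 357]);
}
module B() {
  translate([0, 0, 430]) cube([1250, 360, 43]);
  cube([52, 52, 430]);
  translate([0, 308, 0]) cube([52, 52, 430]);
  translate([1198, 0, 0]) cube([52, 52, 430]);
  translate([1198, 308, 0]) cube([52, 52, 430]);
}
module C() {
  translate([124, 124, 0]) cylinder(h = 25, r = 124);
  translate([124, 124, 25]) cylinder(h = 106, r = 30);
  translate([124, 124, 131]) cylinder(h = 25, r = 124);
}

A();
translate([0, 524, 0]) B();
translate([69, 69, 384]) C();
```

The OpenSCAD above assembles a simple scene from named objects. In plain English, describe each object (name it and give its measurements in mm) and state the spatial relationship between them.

A is a four-legged stool. The seat is a 317×354×27 mm slab whose top surface is at z = 384 mm; four square legs, each 30×30 mm in cross-section, run from the floor (z = 0) to the underside of the seat, each flush with a corner of the seat.

B is a bench: a 1250×360 mm seat slab, 43 mm thick, top at z = 473 mm, on four 52×52 mm square legs flush with the seat corners and standing on z = 0.

C is a spool: two coaxial disc flanges of radius 124 mm and thickness 25 mm, joined by a core cylinder of radius 30 mm and height 106 mm. The lower flange rests on z = 0 and the three cylinders share a vertical axis.

The bench is on the floor beside the stool on its +y side. The spool is on top of the stool.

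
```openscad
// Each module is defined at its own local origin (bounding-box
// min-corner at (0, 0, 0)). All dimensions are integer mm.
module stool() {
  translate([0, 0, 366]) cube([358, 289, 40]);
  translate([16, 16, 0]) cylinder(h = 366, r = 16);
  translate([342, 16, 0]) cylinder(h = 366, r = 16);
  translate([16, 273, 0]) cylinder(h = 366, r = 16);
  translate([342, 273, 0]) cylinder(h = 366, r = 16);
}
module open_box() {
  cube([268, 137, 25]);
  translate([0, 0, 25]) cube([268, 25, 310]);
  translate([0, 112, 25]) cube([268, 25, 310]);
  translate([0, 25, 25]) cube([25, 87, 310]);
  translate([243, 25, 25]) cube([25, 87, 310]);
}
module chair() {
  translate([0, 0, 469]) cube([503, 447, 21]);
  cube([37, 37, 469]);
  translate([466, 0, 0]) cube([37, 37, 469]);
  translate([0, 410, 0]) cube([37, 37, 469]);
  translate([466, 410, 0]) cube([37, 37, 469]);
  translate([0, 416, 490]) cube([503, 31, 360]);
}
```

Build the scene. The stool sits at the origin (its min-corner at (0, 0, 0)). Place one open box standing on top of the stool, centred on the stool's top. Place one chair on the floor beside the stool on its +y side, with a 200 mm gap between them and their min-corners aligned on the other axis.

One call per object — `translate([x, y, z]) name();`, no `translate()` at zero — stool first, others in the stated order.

stool();
translate([45, 76, 406]) open_box();
translate([0, 489, 0]) chair();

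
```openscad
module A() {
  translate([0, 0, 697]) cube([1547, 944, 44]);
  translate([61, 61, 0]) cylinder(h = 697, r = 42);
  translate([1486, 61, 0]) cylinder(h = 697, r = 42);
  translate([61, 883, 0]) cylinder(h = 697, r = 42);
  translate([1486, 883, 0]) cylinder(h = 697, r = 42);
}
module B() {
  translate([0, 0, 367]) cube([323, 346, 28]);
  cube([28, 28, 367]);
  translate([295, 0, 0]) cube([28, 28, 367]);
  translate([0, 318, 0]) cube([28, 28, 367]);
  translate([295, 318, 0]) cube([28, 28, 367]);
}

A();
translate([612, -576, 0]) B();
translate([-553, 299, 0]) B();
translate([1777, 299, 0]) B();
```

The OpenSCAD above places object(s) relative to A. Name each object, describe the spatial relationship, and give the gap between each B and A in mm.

Each stool's nearest face is 230 mm from the table's bounding box.

A is a table. B is a stool. Three stools sit around the table at the −y, −x, +x sides. The gap between each stool and the table is 230 mm.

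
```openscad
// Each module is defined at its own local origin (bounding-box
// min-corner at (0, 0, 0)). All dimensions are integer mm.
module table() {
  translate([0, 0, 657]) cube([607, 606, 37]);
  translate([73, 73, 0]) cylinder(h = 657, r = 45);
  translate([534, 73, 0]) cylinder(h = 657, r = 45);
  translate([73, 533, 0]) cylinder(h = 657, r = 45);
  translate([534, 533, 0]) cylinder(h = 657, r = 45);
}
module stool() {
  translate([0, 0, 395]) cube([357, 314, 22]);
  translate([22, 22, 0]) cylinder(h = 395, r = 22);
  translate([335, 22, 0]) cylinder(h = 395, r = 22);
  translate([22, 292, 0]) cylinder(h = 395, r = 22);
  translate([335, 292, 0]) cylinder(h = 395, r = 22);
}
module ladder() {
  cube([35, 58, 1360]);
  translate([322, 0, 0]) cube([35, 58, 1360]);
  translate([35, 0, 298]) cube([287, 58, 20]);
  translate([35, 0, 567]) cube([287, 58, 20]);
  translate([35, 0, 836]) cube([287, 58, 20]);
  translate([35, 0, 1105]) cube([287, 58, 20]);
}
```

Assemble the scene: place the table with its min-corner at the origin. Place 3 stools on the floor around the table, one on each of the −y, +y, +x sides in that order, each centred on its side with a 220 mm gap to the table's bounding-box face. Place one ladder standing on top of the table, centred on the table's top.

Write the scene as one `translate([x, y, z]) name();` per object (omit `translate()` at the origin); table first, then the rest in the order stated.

table();
translate([125, -534, 0]) stool();
translate([125, 826, 0]) stool();
translate([827, 146, 0]) stool();
translate([125, 274, 694]) ladder();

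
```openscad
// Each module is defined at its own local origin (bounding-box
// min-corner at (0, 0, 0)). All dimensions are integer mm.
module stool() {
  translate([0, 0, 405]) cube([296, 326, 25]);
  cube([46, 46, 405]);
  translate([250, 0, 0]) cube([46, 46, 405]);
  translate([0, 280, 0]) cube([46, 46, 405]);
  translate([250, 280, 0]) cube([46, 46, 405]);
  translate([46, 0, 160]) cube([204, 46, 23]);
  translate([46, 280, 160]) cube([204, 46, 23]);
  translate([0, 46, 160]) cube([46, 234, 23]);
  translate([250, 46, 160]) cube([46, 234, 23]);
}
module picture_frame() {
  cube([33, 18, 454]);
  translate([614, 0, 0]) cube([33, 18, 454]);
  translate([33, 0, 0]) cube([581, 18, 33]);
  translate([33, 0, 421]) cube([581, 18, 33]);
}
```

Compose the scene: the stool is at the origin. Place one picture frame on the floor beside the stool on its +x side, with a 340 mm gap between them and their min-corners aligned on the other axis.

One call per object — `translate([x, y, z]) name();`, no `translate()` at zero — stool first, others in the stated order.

stool();
translate([636, 0, 0]) picture_frame();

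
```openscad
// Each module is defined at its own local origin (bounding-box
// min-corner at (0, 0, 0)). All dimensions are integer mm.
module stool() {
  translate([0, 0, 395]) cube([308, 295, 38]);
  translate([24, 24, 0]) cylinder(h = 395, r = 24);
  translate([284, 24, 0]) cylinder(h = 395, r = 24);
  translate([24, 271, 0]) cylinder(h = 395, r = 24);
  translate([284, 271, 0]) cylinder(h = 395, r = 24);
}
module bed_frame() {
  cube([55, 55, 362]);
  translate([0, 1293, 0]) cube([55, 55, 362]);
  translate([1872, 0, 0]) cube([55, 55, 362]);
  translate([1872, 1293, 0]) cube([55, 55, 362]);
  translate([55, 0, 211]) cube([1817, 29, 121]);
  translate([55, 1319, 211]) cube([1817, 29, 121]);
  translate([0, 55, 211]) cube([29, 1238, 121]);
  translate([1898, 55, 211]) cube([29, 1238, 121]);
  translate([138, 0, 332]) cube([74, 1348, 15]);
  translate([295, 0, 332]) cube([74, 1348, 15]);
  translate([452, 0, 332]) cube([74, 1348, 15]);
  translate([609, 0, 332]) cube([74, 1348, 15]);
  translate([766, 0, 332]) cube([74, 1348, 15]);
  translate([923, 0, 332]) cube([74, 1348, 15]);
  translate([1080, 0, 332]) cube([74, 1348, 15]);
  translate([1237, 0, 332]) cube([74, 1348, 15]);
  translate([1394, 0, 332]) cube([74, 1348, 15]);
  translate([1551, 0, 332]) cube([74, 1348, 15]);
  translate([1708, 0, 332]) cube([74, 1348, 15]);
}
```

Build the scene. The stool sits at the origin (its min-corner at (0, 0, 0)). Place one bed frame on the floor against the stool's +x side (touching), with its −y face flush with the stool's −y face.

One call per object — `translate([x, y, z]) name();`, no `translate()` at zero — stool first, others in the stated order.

stool();
translate([308, 0, 0]) bed_frame();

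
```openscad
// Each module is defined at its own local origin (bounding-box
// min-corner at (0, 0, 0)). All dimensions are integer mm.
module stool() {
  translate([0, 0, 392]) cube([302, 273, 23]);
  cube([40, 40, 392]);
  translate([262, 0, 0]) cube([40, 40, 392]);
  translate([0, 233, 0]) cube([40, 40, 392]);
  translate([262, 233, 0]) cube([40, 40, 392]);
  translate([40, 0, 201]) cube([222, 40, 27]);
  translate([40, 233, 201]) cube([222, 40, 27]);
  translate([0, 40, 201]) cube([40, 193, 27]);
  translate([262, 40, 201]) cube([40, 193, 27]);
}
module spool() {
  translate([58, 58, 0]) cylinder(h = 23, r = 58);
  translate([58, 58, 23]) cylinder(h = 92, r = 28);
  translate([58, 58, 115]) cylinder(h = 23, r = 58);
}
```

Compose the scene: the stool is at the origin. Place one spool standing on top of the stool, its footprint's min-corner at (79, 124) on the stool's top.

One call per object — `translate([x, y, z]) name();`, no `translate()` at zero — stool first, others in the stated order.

stool();
translate([79, 124, 415]) spool();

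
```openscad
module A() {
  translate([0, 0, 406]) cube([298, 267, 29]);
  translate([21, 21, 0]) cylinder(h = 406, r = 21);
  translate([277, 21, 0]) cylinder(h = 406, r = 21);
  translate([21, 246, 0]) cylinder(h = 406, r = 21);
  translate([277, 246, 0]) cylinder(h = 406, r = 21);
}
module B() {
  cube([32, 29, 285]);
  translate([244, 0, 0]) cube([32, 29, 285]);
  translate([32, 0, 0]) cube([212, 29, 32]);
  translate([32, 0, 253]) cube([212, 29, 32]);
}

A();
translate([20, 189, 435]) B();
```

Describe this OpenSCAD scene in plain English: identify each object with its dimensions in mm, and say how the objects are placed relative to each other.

A is a simple wooden stool: a rectangular seat 298 mm (x) by 267 mm (y), 29 mm thick, top face at z = 435 mm, on four round legs, each 42 mm in diameter. The legs rest on z = 0, each leg's axis is inset half a diameter from the nearest pair of seat edges (so the leg's bounding box is flush with the corner).

B is a rectangular picture frame lying in the x–z plane (depth along y). The opening is 212 mm wide (x) by 221 mm tall (z), surrounded by a border 32 mm wide on all four sides. The frame is 29 mm deep and is made of two full-height vertical stiles with two horizontal rails fitted between them.

The picture frame is on top of the stool.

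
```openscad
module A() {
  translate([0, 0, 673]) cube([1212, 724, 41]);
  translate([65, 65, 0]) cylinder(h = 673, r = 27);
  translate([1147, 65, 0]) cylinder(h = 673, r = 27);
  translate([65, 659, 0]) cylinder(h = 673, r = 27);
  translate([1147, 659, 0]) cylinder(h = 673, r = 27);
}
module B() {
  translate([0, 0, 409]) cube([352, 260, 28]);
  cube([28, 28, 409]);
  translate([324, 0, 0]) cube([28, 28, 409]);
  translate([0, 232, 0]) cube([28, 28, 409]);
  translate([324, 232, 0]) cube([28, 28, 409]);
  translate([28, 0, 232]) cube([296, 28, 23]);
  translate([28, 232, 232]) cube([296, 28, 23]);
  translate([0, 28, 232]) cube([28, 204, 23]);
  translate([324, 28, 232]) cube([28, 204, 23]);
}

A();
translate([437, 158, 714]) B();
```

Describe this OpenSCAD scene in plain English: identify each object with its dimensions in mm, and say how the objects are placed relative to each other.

A is a table: top 1212 mm (x) × 724 mm (y), 41 mm thick, upper face at z = 714 mm, on four round legs of 54 mm diameter, each leg's bounding box inset 38 mm from the nearest pair of top edges, running from z = 0 to the bottom of the top.

B is a four-legged stool. The seat is 352×260 mm, 28 mm thick, top at z = 437 mm. It stands on four square legs, each 28×28 mm in cross-section, from z = 0 to the seat underside, each flush with a corner of the seat. Four stretchers, 28 mm wide and 23 mm tall, connect adjacent legs with their undersides at z = 232 mm, each running between the inner faces of the legs it joins and aligned with the legs' outer faces on the other axis.

The stool is on top of the table.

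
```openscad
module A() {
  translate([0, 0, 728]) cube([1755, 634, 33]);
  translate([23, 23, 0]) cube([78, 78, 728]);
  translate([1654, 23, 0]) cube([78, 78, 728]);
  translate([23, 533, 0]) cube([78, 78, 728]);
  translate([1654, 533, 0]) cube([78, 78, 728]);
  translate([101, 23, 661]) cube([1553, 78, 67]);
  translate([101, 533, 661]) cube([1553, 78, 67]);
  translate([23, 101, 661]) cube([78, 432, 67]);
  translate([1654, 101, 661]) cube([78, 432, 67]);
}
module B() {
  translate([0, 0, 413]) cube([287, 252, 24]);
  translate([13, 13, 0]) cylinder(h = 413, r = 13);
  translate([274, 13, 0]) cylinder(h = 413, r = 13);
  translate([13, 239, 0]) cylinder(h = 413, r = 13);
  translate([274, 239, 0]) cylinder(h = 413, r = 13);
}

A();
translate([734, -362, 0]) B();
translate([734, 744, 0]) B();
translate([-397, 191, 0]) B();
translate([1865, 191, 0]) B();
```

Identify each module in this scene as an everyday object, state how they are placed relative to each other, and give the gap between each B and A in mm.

A is a table. B is a stool. Four stools sit around the table at the −y, +y, −x, +x sides. The gap between each stool and the table is 110 mm.

Each stool's nearest face is 110 mm from the table's bounding box.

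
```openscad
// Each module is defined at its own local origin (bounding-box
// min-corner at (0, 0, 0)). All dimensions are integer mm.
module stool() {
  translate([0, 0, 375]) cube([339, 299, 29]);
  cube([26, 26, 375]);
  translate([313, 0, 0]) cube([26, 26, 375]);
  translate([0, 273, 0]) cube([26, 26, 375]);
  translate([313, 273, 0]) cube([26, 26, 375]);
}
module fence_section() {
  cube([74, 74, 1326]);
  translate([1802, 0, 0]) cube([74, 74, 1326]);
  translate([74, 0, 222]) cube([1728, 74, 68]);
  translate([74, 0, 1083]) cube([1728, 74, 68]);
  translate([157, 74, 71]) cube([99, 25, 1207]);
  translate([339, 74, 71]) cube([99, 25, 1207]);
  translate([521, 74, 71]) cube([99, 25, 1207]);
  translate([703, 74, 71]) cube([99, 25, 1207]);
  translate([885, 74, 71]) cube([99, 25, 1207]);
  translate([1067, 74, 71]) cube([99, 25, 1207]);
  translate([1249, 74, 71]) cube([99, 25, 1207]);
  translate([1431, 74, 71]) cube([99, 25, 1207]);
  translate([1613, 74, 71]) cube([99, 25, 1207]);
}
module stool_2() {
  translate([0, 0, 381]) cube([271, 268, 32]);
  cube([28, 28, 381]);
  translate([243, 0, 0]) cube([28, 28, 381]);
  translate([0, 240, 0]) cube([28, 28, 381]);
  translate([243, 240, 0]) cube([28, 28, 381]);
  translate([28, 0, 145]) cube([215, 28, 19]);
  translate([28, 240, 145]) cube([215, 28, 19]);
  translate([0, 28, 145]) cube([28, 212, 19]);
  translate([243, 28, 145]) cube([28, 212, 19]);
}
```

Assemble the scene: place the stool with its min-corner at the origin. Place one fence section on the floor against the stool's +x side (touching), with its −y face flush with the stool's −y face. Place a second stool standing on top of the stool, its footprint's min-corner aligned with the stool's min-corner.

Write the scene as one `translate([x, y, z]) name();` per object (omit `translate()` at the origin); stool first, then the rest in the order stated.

stool();
translate([339, 0, 0]) fence_section();
translate([0, 0, 404]) stool_2();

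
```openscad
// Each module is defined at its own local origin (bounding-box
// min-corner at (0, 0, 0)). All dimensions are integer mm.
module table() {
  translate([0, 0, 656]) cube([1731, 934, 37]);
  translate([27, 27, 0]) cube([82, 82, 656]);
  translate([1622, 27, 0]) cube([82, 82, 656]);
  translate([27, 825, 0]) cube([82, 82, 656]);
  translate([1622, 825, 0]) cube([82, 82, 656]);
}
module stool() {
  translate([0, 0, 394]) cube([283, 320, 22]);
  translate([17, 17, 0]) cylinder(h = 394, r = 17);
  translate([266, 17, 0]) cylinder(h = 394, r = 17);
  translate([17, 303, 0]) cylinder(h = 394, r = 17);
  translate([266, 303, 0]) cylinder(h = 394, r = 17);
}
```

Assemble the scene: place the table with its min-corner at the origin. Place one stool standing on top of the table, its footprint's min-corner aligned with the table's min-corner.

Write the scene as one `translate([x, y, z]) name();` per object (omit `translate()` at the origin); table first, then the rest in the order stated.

table();
translate([0, 0, 693]) stool();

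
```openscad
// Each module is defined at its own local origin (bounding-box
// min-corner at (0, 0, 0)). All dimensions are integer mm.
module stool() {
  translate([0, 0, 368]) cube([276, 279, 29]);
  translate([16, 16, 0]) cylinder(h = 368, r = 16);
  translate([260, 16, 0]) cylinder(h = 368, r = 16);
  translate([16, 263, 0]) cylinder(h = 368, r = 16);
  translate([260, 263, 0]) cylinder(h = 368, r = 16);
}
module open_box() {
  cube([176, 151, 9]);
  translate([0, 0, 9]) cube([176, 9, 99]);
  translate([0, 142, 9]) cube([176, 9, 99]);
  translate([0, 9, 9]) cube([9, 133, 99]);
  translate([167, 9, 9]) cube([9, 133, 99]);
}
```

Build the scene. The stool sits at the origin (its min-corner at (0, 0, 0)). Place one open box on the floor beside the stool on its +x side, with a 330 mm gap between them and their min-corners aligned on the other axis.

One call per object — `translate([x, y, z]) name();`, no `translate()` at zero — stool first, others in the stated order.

stool();
translate([606, 0, 0]) open_box();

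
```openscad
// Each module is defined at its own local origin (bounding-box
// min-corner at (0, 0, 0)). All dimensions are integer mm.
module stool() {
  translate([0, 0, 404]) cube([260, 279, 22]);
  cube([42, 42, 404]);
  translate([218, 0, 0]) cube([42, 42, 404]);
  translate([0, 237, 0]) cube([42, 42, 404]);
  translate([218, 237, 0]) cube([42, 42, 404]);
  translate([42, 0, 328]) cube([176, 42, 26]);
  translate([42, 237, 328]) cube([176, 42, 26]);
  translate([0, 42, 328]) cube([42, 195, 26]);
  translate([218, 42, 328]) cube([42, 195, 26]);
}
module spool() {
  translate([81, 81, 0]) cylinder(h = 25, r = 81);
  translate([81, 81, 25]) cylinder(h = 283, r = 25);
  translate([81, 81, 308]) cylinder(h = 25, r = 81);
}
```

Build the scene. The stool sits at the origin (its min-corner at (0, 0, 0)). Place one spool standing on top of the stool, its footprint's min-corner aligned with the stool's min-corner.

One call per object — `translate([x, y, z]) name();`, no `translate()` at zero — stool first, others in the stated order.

stool();
translate([0, 0, 426]) spool();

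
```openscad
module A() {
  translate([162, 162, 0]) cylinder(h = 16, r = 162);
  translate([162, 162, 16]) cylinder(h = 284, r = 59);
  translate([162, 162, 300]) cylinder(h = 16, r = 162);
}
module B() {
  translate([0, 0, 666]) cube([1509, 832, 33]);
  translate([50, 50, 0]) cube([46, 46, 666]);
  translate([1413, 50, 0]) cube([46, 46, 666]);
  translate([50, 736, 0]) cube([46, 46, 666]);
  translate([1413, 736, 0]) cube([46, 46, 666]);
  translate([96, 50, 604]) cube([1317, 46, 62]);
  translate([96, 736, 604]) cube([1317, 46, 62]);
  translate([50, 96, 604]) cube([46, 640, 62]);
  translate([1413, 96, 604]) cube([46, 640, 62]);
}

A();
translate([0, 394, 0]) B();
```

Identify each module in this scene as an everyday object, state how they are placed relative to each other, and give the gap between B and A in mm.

The table's nearest face is 70 mm from the spool's +y face.

A is a spool. B is a table. The table is on the floor beside the spool on its +y side. The gap between the table and the spool is 70 mm.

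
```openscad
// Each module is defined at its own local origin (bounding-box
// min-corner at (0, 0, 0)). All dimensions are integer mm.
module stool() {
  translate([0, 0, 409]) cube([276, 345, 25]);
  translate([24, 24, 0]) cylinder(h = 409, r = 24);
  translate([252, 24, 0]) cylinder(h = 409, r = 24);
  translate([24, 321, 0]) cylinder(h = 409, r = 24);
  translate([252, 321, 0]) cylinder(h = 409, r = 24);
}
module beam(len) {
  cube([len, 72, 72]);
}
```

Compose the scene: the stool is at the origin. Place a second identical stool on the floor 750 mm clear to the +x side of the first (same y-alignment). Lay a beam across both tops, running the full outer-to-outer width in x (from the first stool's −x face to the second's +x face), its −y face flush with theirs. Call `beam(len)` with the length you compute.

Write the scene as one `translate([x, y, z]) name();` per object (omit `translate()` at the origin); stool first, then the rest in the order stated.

stool();
translate([1026, 0, 0]) stool();
translate([0, 0, 434]) beam(1302);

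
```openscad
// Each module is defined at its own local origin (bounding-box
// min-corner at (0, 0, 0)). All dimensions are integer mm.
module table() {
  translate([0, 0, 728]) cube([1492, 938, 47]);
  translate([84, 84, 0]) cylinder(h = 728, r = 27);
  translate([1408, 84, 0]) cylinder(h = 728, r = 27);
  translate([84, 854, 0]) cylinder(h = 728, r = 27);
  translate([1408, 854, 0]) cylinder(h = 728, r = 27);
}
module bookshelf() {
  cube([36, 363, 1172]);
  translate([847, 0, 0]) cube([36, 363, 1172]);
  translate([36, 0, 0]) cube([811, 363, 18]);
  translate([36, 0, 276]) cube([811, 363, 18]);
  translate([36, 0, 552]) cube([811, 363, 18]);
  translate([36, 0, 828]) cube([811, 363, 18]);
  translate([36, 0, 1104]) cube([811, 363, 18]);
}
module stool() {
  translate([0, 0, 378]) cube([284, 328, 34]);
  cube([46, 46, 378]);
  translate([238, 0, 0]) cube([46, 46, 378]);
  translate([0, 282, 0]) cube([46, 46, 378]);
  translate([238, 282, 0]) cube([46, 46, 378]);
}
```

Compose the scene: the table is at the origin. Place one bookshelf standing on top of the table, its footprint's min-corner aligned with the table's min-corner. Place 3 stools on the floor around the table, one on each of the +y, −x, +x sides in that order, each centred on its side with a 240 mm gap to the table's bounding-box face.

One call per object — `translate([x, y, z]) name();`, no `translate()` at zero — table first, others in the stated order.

table();
translate([0, 0, 775]) bookshelf();
translate([604, 1178, 0]) stool();
translate([-524, 305, 0]) stool();
translate([1732, 305, 0]) stool();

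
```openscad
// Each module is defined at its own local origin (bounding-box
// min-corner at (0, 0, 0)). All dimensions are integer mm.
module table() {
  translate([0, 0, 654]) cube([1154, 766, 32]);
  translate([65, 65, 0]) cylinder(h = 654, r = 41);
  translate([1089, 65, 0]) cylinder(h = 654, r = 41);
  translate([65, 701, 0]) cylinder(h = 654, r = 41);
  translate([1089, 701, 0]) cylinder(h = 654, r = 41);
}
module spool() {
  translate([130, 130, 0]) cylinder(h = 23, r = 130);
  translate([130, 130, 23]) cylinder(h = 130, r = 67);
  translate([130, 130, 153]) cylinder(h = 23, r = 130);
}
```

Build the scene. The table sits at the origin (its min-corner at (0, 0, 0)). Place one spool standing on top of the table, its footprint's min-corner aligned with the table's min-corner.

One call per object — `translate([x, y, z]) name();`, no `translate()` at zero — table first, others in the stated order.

table();
translate([0, 0, 686]) spool();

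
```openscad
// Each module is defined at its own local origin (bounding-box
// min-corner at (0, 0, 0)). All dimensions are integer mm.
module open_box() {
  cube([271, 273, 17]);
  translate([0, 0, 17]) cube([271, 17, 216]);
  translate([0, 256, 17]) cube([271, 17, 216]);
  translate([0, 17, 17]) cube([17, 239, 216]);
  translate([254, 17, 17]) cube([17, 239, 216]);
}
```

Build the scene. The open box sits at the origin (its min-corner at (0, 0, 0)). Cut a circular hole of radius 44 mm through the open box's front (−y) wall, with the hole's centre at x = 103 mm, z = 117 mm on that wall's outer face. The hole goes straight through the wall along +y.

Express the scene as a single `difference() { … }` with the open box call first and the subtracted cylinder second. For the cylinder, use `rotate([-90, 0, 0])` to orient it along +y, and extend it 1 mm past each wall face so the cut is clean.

difference() {
  open_box();
  translate([103, -1, 117]) rotate([-90, 0, 0]) cylinder(h = 19, r = 44);
}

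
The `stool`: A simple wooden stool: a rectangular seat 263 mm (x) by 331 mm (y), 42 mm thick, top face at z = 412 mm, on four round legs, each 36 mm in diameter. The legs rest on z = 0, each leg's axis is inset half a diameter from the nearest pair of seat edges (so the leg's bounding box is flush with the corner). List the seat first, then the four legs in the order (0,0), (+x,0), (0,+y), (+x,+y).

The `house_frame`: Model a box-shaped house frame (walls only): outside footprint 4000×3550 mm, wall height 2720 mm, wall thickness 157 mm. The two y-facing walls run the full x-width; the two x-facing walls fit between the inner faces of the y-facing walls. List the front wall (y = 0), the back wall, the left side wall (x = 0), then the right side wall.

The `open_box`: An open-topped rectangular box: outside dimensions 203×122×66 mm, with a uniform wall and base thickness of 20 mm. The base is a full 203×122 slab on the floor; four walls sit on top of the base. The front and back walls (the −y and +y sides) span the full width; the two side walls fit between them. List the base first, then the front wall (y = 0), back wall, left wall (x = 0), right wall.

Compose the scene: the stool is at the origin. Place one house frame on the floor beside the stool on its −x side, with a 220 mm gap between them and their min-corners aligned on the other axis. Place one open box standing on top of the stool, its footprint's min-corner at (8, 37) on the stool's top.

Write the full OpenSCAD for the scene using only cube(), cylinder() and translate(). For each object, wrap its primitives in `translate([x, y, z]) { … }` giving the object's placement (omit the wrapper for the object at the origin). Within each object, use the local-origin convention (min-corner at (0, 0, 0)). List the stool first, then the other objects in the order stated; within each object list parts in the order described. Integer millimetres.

translate([0, 0, 370]) cube([263, 331, 42]);
translate([18, 18, 0]) cylinder(h = 370, r = 18);
translate([245, 18, 0]) cylinder(h = 370, r = 18);
translate([18, 313, 0]) cylinder(h = 370, r = 18);
translate([245, 313, 0]) cylinder(h = 370, r = 18);
translate([-4220, 0, 0]) {
  cube([4000, 157, 2720]);
  translate([0, 3393, 0]) cube([4000, 157, 2720]);
  translate([0, 157, 0]) cube([157, 3236, 2720]);
  translate([3843, 157, 0]) cube([157, 3236, 2720]);
}
translate([8, 37, 412]) {
  cube([203, 122, 20]);
  translate([0, 0, 20]) cube([203, 20, 46]);
  translate([0, 102, 20]) cube([203, 20, 46]);
  translate([0, 20, 20]) cube([20, 82, 46]);
  translate([183, 20, 20]) cube([20, 82, 46]);
}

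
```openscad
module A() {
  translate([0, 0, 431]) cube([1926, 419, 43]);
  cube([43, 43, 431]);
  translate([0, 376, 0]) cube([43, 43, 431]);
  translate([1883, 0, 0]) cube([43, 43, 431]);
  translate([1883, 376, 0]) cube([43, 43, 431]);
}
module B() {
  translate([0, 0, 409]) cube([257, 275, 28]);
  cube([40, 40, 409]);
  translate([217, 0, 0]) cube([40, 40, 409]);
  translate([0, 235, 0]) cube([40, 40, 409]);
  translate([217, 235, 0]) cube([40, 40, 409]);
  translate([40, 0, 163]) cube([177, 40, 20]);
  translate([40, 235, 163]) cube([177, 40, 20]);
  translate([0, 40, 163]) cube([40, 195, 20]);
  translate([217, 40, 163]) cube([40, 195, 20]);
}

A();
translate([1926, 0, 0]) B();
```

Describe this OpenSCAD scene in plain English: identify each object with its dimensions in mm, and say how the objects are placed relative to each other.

A is a long wooden bench with a 1926 mm (x) × 419 mm (y) seat, 43 mm thick, its top surface 474 mm above the floor. Four 43 mm square legs at the seat corners, flush with the edges, run from z = 0 to the seat underside.

B is a simple wooden stool: a rectangular seat 257 mm (x) by 275 mm (y), 28 mm thick, top face at z = 437 mm, on four square legs, each 40×40 mm in cross-section. The legs rest on z = 0, each flush with a corner of the seat. Four stretchers, 40 mm wide and 20 mm tall, connect adjacent legs with their undersides at z = 163 mm, each running between the inner faces of the legs it joins and aligned with the legs' outer faces on the other axis.

The stool is against the bench's +x side, with their −y faces flush.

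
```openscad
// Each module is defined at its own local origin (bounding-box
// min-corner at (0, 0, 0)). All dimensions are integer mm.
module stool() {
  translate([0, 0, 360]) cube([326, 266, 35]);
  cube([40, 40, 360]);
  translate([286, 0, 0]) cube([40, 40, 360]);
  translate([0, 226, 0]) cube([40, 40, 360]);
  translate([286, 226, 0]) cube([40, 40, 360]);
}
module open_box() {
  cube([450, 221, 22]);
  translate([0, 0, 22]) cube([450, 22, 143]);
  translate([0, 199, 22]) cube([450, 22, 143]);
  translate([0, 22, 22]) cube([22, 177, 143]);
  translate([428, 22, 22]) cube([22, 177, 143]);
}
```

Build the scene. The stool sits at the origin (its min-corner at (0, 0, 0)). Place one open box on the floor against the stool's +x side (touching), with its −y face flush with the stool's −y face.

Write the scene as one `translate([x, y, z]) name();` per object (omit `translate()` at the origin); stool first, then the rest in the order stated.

stool();
translate([326, 0, 0]) open_box();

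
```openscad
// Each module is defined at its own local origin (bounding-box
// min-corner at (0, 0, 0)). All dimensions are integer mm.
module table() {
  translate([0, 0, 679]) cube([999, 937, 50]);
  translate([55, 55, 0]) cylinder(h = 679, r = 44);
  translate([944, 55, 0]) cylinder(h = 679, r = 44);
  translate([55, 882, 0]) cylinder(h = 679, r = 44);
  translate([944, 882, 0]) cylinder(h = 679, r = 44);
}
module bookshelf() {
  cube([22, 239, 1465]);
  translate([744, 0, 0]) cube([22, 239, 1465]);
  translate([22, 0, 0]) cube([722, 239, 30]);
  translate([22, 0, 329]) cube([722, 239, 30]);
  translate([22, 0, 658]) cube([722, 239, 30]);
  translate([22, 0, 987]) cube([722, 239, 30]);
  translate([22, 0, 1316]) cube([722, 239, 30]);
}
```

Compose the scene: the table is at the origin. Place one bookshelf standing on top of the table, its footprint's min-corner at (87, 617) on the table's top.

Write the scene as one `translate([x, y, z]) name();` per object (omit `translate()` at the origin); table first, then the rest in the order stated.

table();
translate([87, 617, 729]) bookshelf();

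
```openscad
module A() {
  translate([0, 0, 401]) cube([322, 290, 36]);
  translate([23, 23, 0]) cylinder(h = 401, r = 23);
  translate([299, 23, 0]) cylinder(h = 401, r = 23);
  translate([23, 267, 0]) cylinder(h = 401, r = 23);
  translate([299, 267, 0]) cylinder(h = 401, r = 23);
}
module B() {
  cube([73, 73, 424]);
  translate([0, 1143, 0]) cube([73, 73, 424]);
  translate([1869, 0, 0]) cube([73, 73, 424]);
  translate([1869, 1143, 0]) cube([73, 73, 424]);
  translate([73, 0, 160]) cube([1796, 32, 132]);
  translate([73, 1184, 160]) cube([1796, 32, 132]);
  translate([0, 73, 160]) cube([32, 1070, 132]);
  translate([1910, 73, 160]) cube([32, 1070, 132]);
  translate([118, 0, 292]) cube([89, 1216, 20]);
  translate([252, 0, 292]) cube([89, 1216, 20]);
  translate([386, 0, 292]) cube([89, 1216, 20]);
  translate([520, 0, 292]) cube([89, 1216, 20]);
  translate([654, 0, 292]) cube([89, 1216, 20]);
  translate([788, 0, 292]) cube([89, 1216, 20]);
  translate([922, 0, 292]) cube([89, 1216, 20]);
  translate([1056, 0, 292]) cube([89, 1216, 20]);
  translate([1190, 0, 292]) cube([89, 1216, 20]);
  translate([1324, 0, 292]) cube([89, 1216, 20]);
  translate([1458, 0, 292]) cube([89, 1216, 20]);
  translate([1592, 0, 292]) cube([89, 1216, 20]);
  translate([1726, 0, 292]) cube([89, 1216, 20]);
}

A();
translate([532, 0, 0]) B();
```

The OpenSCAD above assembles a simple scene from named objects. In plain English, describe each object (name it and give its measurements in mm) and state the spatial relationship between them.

A is a four-legged stool. The seat is 322×290 mm, 36 mm thick, top at z = 437 mm. It stands on four round legs, each 46 mm in diameter, from z = 0 to the seat underside, each leg's axis is inset half a diameter from the nearest pair of seat edges (so the leg's bounding box is flush with the corner).

B is a bed frame 1942 mm long (x) by 1216 mm wide (y). Four 73×73 mm corner posts, 424 mm tall, at the corners of the footprint. Four rails of 32 mm thickness and 132 mm height run between adjacent posts with their undersides at z = 160 mm, their outer faces flush with the outside of the frame (the two x-running rails run between the posts' inner faces; the two y-running rails run between the posts' inner faces). 13 slats, each 89 mm wide (x) and 20 mm thick, lie across the top of the two x-running rails, running the full 1216 mm width of the frame in y; the slats are evenly spaced along x between the inner faces of the end posts with equal gaps (rounded down to the nearest mm) at the −x end and between each pair — any rounding remainder accumulates at the +x end.

The bed frame is on the floor beside the stool on its +x side.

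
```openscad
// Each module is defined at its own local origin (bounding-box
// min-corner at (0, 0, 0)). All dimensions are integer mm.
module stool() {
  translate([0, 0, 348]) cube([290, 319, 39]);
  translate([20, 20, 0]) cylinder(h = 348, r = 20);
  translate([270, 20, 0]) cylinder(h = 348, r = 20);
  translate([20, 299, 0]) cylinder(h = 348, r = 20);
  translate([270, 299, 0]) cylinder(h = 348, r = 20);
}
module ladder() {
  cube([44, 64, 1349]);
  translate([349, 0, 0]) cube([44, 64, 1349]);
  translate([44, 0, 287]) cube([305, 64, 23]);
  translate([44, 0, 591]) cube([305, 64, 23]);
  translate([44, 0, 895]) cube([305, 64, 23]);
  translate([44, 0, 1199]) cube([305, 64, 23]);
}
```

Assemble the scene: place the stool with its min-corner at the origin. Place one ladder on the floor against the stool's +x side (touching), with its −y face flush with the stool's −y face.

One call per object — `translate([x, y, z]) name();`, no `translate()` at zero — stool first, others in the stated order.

stool();
translate([290, 0, 0]) ladder();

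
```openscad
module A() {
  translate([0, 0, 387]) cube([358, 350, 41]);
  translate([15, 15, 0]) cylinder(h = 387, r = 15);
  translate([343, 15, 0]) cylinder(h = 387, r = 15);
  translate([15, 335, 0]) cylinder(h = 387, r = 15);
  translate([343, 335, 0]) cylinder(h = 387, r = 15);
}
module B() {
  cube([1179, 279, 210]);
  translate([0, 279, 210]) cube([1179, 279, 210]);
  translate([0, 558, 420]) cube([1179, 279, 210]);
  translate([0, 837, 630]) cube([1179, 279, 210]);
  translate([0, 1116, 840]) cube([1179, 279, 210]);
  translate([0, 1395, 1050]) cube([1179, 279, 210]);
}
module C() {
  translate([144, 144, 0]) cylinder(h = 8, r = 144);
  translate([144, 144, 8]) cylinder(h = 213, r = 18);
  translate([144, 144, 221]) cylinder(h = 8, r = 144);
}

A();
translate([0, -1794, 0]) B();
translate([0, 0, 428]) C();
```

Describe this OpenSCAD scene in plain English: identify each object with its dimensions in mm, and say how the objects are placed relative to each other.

A is a simple wooden stool: a rectangular seat 358 mm (x) by 350 mm (y), 41 mm thick, top face at z = 428 mm, on four round legs, each 30 mm in diameter. The legs rest on z = 0, each leg's axis is inset half a diameter from the nearest pair of seat edges (so the leg's bounding box is flush with the corner).

B is a straight staircase of 6 solid steps. Each step is 1179 mm wide (x), 279 mm deep (y, the going) and 210 mm tall (the rise). The first step rests on the floor; each subsequent step sits one going further in +y and one rise higher in +z, directly behind and above the previous step with no overlap.

C is a spool: two coaxial disc flanges of radius 144 mm and thickness 8 mm, joined by a core cylinder of radius 18 mm and height 213 mm. The lower flange rests on z = 0 and the three cylinders share a vertical axis.

The staircase is on the floor beside the stool on its −y side. The spool is on top of the stool.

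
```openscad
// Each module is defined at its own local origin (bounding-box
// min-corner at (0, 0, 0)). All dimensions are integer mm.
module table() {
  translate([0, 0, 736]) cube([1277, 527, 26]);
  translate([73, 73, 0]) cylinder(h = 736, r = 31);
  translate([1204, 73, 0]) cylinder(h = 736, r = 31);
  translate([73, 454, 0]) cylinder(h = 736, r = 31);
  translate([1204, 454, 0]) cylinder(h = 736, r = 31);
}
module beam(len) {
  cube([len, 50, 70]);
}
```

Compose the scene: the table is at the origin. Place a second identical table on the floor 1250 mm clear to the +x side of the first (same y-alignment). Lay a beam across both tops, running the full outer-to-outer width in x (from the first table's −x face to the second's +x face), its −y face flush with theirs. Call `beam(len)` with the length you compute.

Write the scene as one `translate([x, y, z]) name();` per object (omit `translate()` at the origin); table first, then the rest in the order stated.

table();
translate([2527, 0, 0]) table();
translate([0, 0, 762]) beam(3804);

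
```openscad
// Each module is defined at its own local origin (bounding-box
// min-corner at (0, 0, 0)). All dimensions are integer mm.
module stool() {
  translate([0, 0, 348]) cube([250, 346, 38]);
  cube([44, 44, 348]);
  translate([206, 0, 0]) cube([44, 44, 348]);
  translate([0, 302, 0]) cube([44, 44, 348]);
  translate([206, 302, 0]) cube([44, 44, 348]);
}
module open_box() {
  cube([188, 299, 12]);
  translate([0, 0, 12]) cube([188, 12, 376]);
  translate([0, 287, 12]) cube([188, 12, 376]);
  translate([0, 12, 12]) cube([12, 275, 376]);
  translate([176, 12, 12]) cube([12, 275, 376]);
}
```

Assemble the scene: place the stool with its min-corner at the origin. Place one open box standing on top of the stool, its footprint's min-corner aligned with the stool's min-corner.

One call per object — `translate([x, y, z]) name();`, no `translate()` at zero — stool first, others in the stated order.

stool();
translate([0, 0, 386]) open_box();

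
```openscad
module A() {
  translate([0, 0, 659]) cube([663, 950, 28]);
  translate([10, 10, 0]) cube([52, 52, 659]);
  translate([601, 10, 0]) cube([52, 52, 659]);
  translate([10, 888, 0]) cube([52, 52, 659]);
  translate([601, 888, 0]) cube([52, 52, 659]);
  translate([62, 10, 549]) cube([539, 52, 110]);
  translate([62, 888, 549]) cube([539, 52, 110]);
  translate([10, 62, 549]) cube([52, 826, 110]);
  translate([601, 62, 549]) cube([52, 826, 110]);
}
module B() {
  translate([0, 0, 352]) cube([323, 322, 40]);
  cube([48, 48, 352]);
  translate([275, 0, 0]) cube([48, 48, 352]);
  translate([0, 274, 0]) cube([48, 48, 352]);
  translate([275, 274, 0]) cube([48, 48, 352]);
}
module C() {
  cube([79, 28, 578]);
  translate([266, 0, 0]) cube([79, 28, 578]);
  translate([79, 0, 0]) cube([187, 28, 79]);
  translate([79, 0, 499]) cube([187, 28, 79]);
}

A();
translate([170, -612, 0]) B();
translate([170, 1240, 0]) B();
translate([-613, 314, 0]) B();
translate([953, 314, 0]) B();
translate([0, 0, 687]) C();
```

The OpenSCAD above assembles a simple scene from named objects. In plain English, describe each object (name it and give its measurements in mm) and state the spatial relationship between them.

A is a rectangular dining table. The top is 663×950×28 mm with its upper surface at z = 687 mm. It stands on four 52×52 mm square legs, each inset 10 mm from the nearest pair of top edges, running from the floor to the underside of the top. Four apron rails, 52 mm thick and 110 mm tall, run between adjacent legs with their top edges flush with the underside of the top and their outer faces flush with the legs' outer faces.

B is a four-legged stool. The seat is a 323×322×40 mm slab whose top surface is at z = 392 mm; four square legs, each 48×48 mm in cross-section, run from the floor (z = 0) to the underside of the seat, each flush with a corner of the seat.

C is a rectangular picture frame lying in the x–z plane (depth along y). The opening is 187 mm wide (x) by 420 mm tall (z), surrounded by a border 79 mm wide on all four sides. The frame is 28 mm deep and is made of two full-height vertical stiles with two horizontal rails fitted between them.

Four stools sit around the table at the −y, +y, −x, +x sides. The picture frame is on top of the table.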